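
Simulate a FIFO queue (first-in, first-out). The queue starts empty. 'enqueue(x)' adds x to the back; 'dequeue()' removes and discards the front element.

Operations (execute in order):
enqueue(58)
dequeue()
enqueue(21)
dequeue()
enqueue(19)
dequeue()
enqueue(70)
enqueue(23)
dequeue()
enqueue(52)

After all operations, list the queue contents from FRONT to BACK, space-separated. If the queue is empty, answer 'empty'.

Answer: 23 52

Derivation:
enqueue(58): [58]
dequeue(): []
enqueue(21): [21]
dequeue(): []
enqueue(19): [19]
dequeue(): []
enqueue(70): [70]
enqueue(23): [70, 23]
dequeue(): [23]
enqueue(52): [23, 52]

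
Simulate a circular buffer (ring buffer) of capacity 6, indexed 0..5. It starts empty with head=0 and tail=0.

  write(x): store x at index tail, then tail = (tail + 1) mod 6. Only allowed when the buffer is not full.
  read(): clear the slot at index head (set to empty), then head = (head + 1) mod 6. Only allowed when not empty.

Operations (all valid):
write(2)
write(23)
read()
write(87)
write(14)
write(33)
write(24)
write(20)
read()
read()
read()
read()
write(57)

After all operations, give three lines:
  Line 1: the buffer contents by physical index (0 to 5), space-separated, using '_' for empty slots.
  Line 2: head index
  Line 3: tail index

write(2): buf=[2 _ _ _ _ _], head=0, tail=1, size=1
write(23): buf=[2 23 _ _ _ _], head=0, tail=2, size=2
read(): buf=[_ 23 _ _ _ _], head=1, tail=2, size=1
write(87): buf=[_ 23 87 _ _ _], head=1, tail=3, size=2
write(14): buf=[_ 23 87 14 _ _], head=1, tail=4, size=3
write(33): buf=[_ 23 87 14 33 _], head=1, tail=5, size=4
write(24): buf=[_ 23 87 14 33 24], head=1, tail=0, size=5
write(20): buf=[20 23 87 14 33 24], head=1, tail=1, size=6
read(): buf=[20 _ 87 14 33 24], head=2, tail=1, size=5
read(): buf=[20 _ _ 14 33 24], head=3, tail=1, size=4
read(): buf=[20 _ _ _ 33 24], head=4, tail=1, size=3
read(): buf=[20 _ _ _ _ 24], head=5, tail=1, size=2
write(57): buf=[20 57 _ _ _ 24], head=5, tail=2, size=3

Answer: 20 57 _ _ _ 24
5
2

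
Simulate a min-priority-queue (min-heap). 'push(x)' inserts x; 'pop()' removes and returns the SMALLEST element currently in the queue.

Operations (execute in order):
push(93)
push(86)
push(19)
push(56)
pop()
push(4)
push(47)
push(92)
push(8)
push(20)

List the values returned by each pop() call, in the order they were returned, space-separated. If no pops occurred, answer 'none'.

Answer: 19

Derivation:
push(93): heap contents = [93]
push(86): heap contents = [86, 93]
push(19): heap contents = [19, 86, 93]
push(56): heap contents = [19, 56, 86, 93]
pop() → 19: heap contents = [56, 86, 93]
push(4): heap contents = [4, 56, 86, 93]
push(47): heap contents = [4, 47, 56, 86, 93]
push(92): heap contents = [4, 47, 56, 86, 92, 93]
push(8): heap contents = [4, 8, 47, 56, 86, 92, 93]
push(20): heap contents = [4, 8, 20, 47, 56, 86, 92, 93]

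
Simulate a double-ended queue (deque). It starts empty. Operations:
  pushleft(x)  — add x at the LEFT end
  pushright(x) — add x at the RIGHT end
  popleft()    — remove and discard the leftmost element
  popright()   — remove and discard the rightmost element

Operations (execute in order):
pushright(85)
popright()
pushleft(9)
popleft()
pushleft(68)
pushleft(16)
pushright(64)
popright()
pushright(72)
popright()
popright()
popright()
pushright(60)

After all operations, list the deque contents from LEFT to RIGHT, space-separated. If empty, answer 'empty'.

pushright(85): [85]
popright(): []
pushleft(9): [9]
popleft(): []
pushleft(68): [68]
pushleft(16): [16, 68]
pushright(64): [16, 68, 64]
popright(): [16, 68]
pushright(72): [16, 68, 72]
popright(): [16, 68]
popright(): [16]
popright(): []
pushright(60): [60]

Answer: 60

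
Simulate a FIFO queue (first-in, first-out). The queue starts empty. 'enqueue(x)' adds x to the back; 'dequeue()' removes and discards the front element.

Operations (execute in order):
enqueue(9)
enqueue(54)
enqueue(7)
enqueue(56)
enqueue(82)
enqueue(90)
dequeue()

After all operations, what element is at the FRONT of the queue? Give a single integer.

Answer: 54

Derivation:
enqueue(9): queue = [9]
enqueue(54): queue = [9, 54]
enqueue(7): queue = [9, 54, 7]
enqueue(56): queue = [9, 54, 7, 56]
enqueue(82): queue = [9, 54, 7, 56, 82]
enqueue(90): queue = [9, 54, 7, 56, 82, 90]
dequeue(): queue = [54, 7, 56, 82, 90]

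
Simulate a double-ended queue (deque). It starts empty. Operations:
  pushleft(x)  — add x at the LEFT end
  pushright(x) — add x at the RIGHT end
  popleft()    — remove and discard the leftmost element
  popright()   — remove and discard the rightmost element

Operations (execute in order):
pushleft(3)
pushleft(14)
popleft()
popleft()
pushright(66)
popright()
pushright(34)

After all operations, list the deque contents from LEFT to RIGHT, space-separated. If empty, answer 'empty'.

Answer: 34

Derivation:
pushleft(3): [3]
pushleft(14): [14, 3]
popleft(): [3]
popleft(): []
pushright(66): [66]
popright(): []
pushright(34): [34]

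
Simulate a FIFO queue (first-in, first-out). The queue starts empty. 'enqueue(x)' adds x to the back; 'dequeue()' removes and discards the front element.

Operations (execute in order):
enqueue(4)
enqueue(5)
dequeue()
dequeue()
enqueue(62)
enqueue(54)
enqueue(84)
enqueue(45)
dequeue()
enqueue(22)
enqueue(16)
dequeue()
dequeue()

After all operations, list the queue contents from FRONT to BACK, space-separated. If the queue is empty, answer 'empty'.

Answer: 45 22 16

Derivation:
enqueue(4): [4]
enqueue(5): [4, 5]
dequeue(): [5]
dequeue(): []
enqueue(62): [62]
enqueue(54): [62, 54]
enqueue(84): [62, 54, 84]
enqueue(45): [62, 54, 84, 45]
dequeue(): [54, 84, 45]
enqueue(22): [54, 84, 45, 22]
enqueue(16): [54, 84, 45, 22, 16]
dequeue(): [84, 45, 22, 16]
dequeue(): [45, 22, 16]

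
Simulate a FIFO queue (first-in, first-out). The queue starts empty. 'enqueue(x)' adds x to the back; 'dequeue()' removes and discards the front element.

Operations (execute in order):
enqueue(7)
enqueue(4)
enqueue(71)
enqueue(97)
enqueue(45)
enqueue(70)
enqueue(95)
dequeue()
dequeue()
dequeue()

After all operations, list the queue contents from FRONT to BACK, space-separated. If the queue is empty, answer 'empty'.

Answer: 97 45 70 95

Derivation:
enqueue(7): [7]
enqueue(4): [7, 4]
enqueue(71): [7, 4, 71]
enqueue(97): [7, 4, 71, 97]
enqueue(45): [7, 4, 71, 97, 45]
enqueue(70): [7, 4, 71, 97, 45, 70]
enqueue(95): [7, 4, 71, 97, 45, 70, 95]
dequeue(): [4, 71, 97, 45, 70, 95]
dequeue(): [71, 97, 45, 70, 95]
dequeue(): [97, 45, 70, 95]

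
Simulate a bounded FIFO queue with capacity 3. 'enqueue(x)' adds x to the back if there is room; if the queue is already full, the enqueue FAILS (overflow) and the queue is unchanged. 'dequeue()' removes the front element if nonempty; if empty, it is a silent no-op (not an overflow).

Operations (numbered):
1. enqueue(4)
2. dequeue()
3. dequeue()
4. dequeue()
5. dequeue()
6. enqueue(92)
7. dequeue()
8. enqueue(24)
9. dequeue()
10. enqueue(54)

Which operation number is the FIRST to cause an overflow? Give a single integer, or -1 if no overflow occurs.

Answer: -1

Derivation:
1. enqueue(4): size=1
2. dequeue(): size=0
3. dequeue(): empty, no-op, size=0
4. dequeue(): empty, no-op, size=0
5. dequeue(): empty, no-op, size=0
6. enqueue(92): size=1
7. dequeue(): size=0
8. enqueue(24): size=1
9. dequeue(): size=0
10. enqueue(54): size=1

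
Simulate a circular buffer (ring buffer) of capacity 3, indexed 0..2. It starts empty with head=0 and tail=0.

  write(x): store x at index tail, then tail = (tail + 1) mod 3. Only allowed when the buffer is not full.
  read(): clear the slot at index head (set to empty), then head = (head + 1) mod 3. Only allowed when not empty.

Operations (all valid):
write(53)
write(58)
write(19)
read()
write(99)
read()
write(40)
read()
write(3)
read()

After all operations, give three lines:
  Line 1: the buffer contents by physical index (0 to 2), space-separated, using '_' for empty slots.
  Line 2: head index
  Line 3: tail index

Answer: _ 40 3
1
0

Derivation:
write(53): buf=[53 _ _], head=0, tail=1, size=1
write(58): buf=[53 58 _], head=0, tail=2, size=2
write(19): buf=[53 58 19], head=0, tail=0, size=3
read(): buf=[_ 58 19], head=1, tail=0, size=2
write(99): buf=[99 58 19], head=1, tail=1, size=3
read(): buf=[99 _ 19], head=2, tail=1, size=2
write(40): buf=[99 40 19], head=2, tail=2, size=3
read(): buf=[99 40 _], head=0, tail=2, size=2
write(3): buf=[99 40 3], head=0, tail=0, size=3
read(): buf=[_ 40 3], head=1, tail=0, size=2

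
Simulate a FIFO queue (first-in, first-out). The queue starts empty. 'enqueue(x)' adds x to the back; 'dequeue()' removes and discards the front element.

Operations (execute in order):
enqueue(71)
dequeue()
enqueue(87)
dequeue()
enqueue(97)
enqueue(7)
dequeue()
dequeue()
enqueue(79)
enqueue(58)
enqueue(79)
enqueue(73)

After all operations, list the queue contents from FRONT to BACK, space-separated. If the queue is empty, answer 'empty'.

Answer: 79 58 79 73

Derivation:
enqueue(71): [71]
dequeue(): []
enqueue(87): [87]
dequeue(): []
enqueue(97): [97]
enqueue(7): [97, 7]
dequeue(): [7]
dequeue(): []
enqueue(79): [79]
enqueue(58): [79, 58]
enqueue(79): [79, 58, 79]
enqueue(73): [79, 58, 79, 73]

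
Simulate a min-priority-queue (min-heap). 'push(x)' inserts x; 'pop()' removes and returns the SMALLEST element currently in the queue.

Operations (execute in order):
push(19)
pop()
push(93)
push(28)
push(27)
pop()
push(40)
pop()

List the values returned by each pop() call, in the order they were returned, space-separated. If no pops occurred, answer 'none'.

Answer: 19 27 28

Derivation:
push(19): heap contents = [19]
pop() → 19: heap contents = []
push(93): heap contents = [93]
push(28): heap contents = [28, 93]
push(27): heap contents = [27, 28, 93]
pop() → 27: heap contents = [28, 93]
push(40): heap contents = [28, 40, 93]
pop() → 28: heap contents = [40, 93]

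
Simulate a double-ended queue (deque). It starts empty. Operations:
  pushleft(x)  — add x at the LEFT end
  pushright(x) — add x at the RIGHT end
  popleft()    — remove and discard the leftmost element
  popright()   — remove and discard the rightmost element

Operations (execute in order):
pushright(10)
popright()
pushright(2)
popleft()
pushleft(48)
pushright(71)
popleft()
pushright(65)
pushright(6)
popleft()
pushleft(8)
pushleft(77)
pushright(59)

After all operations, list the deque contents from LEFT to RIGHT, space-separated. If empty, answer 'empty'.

Answer: 77 8 65 6 59

Derivation:
pushright(10): [10]
popright(): []
pushright(2): [2]
popleft(): []
pushleft(48): [48]
pushright(71): [48, 71]
popleft(): [71]
pushright(65): [71, 65]
pushright(6): [71, 65, 6]
popleft(): [65, 6]
pushleft(8): [8, 65, 6]
pushleft(77): [77, 8, 65, 6]
pushright(59): [77, 8, 65, 6, 59]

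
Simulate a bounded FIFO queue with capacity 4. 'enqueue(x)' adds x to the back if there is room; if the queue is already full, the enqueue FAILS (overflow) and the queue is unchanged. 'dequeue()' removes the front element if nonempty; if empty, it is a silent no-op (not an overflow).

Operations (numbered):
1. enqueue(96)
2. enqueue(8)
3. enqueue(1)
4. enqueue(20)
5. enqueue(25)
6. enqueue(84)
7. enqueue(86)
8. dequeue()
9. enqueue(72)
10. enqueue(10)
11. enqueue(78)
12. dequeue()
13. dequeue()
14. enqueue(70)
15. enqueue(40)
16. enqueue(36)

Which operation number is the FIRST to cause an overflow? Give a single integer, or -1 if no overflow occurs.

Answer: 5

Derivation:
1. enqueue(96): size=1
2. enqueue(8): size=2
3. enqueue(1): size=3
4. enqueue(20): size=4
5. enqueue(25): size=4=cap → OVERFLOW (fail)
6. enqueue(84): size=4=cap → OVERFLOW (fail)
7. enqueue(86): size=4=cap → OVERFLOW (fail)
8. dequeue(): size=3
9. enqueue(72): size=4
10. enqueue(10): size=4=cap → OVERFLOW (fail)
11. enqueue(78): size=4=cap → OVERFLOW (fail)
12. dequeue(): size=3
13. dequeue(): size=2
14. enqueue(70): size=3
15. enqueue(40): size=4
16. enqueue(36): size=4=cap → OVERFLOW (fail)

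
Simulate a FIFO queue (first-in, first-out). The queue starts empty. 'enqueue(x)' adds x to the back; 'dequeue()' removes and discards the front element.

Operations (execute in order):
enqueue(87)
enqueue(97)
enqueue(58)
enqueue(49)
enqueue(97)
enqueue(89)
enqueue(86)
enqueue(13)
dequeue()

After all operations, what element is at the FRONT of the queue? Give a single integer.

enqueue(87): queue = [87]
enqueue(97): queue = [87, 97]
enqueue(58): queue = [87, 97, 58]
enqueue(49): queue = [87, 97, 58, 49]
enqueue(97): queue = [87, 97, 58, 49, 97]
enqueue(89): queue = [87, 97, 58, 49, 97, 89]
enqueue(86): queue = [87, 97, 58, 49, 97, 89, 86]
enqueue(13): queue = [87, 97, 58, 49, 97, 89, 86, 13]
dequeue(): queue = [97, 58, 49, 97, 89, 86, 13]

Answer: 97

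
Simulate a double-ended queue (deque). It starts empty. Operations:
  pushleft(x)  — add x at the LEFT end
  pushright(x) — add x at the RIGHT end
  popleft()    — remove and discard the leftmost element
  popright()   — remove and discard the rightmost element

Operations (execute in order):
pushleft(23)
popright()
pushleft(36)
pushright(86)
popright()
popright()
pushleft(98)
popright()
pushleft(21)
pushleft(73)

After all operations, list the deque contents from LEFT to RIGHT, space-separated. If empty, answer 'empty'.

Answer: 73 21

Derivation:
pushleft(23): [23]
popright(): []
pushleft(36): [36]
pushright(86): [36, 86]
popright(): [36]
popright(): []
pushleft(98): [98]
popright(): []
pushleft(21): [21]
pushleft(73): [73, 21]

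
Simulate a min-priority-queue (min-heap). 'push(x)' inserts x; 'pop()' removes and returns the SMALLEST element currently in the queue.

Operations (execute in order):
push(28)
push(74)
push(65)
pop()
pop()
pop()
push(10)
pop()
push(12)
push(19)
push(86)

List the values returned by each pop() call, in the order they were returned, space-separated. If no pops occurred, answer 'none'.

Answer: 28 65 74 10

Derivation:
push(28): heap contents = [28]
push(74): heap contents = [28, 74]
push(65): heap contents = [28, 65, 74]
pop() → 28: heap contents = [65, 74]
pop() → 65: heap contents = [74]
pop() → 74: heap contents = []
push(10): heap contents = [10]
pop() → 10: heap contents = []
push(12): heap contents = [12]
push(19): heap contents = [12, 19]
push(86): heap contents = [12, 19, 86]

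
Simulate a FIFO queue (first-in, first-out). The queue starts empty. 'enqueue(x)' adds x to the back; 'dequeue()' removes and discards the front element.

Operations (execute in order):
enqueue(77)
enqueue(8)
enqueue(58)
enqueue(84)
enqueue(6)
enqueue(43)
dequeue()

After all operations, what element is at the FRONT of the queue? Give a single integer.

enqueue(77): queue = [77]
enqueue(8): queue = [77, 8]
enqueue(58): queue = [77, 8, 58]
enqueue(84): queue = [77, 8, 58, 84]
enqueue(6): queue = [77, 8, 58, 84, 6]
enqueue(43): queue = [77, 8, 58, 84, 6, 43]
dequeue(): queue = [8, 58, 84, 6, 43]

Answer: 8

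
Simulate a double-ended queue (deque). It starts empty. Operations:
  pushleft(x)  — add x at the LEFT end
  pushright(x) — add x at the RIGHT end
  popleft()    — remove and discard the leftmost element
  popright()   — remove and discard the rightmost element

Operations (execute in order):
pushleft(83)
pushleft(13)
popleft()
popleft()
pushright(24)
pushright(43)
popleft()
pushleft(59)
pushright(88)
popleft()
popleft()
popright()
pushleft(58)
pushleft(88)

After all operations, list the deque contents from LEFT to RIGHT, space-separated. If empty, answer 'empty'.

pushleft(83): [83]
pushleft(13): [13, 83]
popleft(): [83]
popleft(): []
pushright(24): [24]
pushright(43): [24, 43]
popleft(): [43]
pushleft(59): [59, 43]
pushright(88): [59, 43, 88]
popleft(): [43, 88]
popleft(): [88]
popright(): []
pushleft(58): [58]
pushleft(88): [88, 58]

Answer: 88 58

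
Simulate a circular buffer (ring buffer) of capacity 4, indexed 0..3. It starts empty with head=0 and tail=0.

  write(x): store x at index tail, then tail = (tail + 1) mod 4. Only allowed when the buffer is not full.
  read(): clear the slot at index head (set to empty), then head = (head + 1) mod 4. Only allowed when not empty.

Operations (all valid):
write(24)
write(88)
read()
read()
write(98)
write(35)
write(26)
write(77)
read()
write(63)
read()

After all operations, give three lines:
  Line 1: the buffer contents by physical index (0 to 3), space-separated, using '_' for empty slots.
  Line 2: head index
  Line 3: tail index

write(24): buf=[24 _ _ _], head=0, tail=1, size=1
write(88): buf=[24 88 _ _], head=0, tail=2, size=2
read(): buf=[_ 88 _ _], head=1, tail=2, size=1
read(): buf=[_ _ _ _], head=2, tail=2, size=0
write(98): buf=[_ _ 98 _], head=2, tail=3, size=1
write(35): buf=[_ _ 98 35], head=2, tail=0, size=2
write(26): buf=[26 _ 98 35], head=2, tail=1, size=3
write(77): buf=[26 77 98 35], head=2, tail=2, size=4
read(): buf=[26 77 _ 35], head=3, tail=2, size=3
write(63): buf=[26 77 63 35], head=3, tail=3, size=4
read(): buf=[26 77 63 _], head=0, tail=3, size=3

Answer: 26 77 63 _
0
3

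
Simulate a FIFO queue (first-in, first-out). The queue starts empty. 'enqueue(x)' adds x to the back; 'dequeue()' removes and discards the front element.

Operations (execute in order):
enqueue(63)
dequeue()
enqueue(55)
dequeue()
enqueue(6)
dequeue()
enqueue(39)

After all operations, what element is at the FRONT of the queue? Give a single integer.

Answer: 39

Derivation:
enqueue(63): queue = [63]
dequeue(): queue = []
enqueue(55): queue = [55]
dequeue(): queue = []
enqueue(6): queue = [6]
dequeue(): queue = []
enqueue(39): queue = [39]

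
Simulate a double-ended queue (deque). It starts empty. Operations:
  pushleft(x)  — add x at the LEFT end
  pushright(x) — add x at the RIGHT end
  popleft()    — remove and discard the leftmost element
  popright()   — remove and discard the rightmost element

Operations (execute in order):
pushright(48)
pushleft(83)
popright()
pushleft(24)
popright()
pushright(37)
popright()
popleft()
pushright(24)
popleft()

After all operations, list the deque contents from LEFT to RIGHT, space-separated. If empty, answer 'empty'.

pushright(48): [48]
pushleft(83): [83, 48]
popright(): [83]
pushleft(24): [24, 83]
popright(): [24]
pushright(37): [24, 37]
popright(): [24]
popleft(): []
pushright(24): [24]
popleft(): []

Answer: empty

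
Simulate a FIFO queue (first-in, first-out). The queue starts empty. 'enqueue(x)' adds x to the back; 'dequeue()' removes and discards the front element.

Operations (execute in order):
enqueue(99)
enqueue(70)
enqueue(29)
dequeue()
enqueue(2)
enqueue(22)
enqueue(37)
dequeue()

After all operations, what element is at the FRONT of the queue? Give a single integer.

enqueue(99): queue = [99]
enqueue(70): queue = [99, 70]
enqueue(29): queue = [99, 70, 29]
dequeue(): queue = [70, 29]
enqueue(2): queue = [70, 29, 2]
enqueue(22): queue = [70, 29, 2, 22]
enqueue(37): queue = [70, 29, 2, 22, 37]
dequeue(): queue = [29, 2, 22, 37]

Answer: 29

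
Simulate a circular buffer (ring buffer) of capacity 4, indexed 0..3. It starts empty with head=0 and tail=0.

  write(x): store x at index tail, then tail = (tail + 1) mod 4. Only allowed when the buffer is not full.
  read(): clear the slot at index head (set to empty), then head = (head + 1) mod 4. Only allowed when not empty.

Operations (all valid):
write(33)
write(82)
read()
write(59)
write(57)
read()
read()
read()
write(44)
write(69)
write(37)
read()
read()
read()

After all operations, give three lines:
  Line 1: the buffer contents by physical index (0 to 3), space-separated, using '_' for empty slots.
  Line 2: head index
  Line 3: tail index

write(33): buf=[33 _ _ _], head=0, tail=1, size=1
write(82): buf=[33 82 _ _], head=0, tail=2, size=2
read(): buf=[_ 82 _ _], head=1, tail=2, size=1
write(59): buf=[_ 82 59 _], head=1, tail=3, size=2
write(57): buf=[_ 82 59 57], head=1, tail=0, size=3
read(): buf=[_ _ 59 57], head=2, tail=0, size=2
read(): buf=[_ _ _ 57], head=3, tail=0, size=1
read(): buf=[_ _ _ _], head=0, tail=0, size=0
write(44): buf=[44 _ _ _], head=0, tail=1, size=1
write(69): buf=[44 69 _ _], head=0, tail=2, size=2
write(37): buf=[44 69 37 _], head=0, tail=3, size=3
read(): buf=[_ 69 37 _], head=1, tail=3, size=2
read(): buf=[_ _ 37 _], head=2, tail=3, size=1
read(): buf=[_ _ _ _], head=3, tail=3, size=0

Answer: _ _ _ _
3
3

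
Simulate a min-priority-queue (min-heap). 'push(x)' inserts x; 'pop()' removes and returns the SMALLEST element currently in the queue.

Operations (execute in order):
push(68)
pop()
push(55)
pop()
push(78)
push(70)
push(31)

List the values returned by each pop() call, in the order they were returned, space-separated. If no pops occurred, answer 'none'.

Answer: 68 55

Derivation:
push(68): heap contents = [68]
pop() → 68: heap contents = []
push(55): heap contents = [55]
pop() → 55: heap contents = []
push(78): heap contents = [78]
push(70): heap contents = [70, 78]
push(31): heap contents = [31, 70, 78]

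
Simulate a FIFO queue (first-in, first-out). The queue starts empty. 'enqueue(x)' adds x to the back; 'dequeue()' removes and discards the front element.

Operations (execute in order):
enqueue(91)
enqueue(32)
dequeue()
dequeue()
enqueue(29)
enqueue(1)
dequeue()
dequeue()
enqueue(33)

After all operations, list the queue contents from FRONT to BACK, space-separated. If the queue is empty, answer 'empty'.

Answer: 33

Derivation:
enqueue(91): [91]
enqueue(32): [91, 32]
dequeue(): [32]
dequeue(): []
enqueue(29): [29]
enqueue(1): [29, 1]
dequeue(): [1]
dequeue(): []
enqueue(33): [33]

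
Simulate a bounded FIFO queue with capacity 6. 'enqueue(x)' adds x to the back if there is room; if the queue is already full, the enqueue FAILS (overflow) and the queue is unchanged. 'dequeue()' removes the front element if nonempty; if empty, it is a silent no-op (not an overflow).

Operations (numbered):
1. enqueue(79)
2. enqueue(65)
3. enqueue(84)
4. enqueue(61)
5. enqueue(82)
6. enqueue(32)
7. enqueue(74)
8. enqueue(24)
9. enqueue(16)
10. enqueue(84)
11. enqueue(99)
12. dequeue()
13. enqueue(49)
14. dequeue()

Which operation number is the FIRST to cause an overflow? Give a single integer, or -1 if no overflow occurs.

Answer: 7

Derivation:
1. enqueue(79): size=1
2. enqueue(65): size=2
3. enqueue(84): size=3
4. enqueue(61): size=4
5. enqueue(82): size=5
6. enqueue(32): size=6
7. enqueue(74): size=6=cap → OVERFLOW (fail)
8. enqueue(24): size=6=cap → OVERFLOW (fail)
9. enqueue(16): size=6=cap → OVERFLOW (fail)
10. enqueue(84): size=6=cap → OVERFLOW (fail)
11. enqueue(99): size=6=cap → OVERFLOW (fail)
12. dequeue(): size=5
13. enqueue(49): size=6
14. dequeue(): size=5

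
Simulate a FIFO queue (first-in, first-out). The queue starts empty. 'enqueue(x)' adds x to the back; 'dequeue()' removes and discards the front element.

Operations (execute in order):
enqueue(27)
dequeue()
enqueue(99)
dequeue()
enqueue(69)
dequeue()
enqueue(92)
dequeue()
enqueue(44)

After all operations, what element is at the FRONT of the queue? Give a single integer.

Answer: 44

Derivation:
enqueue(27): queue = [27]
dequeue(): queue = []
enqueue(99): queue = [99]
dequeue(): queue = []
enqueue(69): queue = [69]
dequeue(): queue = []
enqueue(92): queue = [92]
dequeue(): queue = []
enqueue(44): queue = [44]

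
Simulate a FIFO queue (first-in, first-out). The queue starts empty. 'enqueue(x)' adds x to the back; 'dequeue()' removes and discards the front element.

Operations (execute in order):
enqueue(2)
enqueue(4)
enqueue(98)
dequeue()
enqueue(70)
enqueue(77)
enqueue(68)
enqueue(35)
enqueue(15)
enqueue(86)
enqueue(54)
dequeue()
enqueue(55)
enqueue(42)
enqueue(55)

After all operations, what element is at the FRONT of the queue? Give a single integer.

Answer: 98

Derivation:
enqueue(2): queue = [2]
enqueue(4): queue = [2, 4]
enqueue(98): queue = [2, 4, 98]
dequeue(): queue = [4, 98]
enqueue(70): queue = [4, 98, 70]
enqueue(77): queue = [4, 98, 70, 77]
enqueue(68): queue = [4, 98, 70, 77, 68]
enqueue(35): queue = [4, 98, 70, 77, 68, 35]
enqueue(15): queue = [4, 98, 70, 77, 68, 35, 15]
enqueue(86): queue = [4, 98, 70, 77, 68, 35, 15, 86]
enqueue(54): queue = [4, 98, 70, 77, 68, 35, 15, 86, 54]
dequeue(): queue = [98, 70, 77, 68, 35, 15, 86, 54]
enqueue(55): queue = [98, 70, 77, 68, 35, 15, 86, 54, 55]
enqueue(42): queue = [98, 70, 77, 68, 35, 15, 86, 54, 55, 42]
enqueue(55): queue = [98, 70, 77, 68, 35, 15, 86, 54, 55, 42, 55]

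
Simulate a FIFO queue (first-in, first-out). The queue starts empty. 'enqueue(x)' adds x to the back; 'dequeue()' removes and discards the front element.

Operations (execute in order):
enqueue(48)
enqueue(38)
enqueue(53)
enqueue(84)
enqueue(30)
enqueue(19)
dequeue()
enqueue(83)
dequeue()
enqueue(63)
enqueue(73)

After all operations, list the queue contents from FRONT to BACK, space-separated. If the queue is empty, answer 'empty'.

Answer: 53 84 30 19 83 63 73

Derivation:
enqueue(48): [48]
enqueue(38): [48, 38]
enqueue(53): [48, 38, 53]
enqueue(84): [48, 38, 53, 84]
enqueue(30): [48, 38, 53, 84, 30]
enqueue(19): [48, 38, 53, 84, 30, 19]
dequeue(): [38, 53, 84, 30, 19]
enqueue(83): [38, 53, 84, 30, 19, 83]
dequeue(): [53, 84, 30, 19, 83]
enqueue(63): [53, 84, 30, 19, 83, 63]
enqueue(73): [53, 84, 30, 19, 83, 63, 73]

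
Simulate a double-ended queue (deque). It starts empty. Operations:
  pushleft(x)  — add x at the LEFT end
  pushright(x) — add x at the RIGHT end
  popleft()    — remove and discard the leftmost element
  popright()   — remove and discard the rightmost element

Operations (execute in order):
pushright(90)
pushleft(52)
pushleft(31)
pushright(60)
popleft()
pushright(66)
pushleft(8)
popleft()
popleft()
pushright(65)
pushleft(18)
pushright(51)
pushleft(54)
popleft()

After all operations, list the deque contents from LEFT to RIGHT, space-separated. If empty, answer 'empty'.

Answer: 18 90 60 66 65 51

Derivation:
pushright(90): [90]
pushleft(52): [52, 90]
pushleft(31): [31, 52, 90]
pushright(60): [31, 52, 90, 60]
popleft(): [52, 90, 60]
pushright(66): [52, 90, 60, 66]
pushleft(8): [8, 52, 90, 60, 66]
popleft(): [52, 90, 60, 66]
popleft(): [90, 60, 66]
pushright(65): [90, 60, 66, 65]
pushleft(18): [18, 90, 60, 66, 65]
pushright(51): [18, 90, 60, 66, 65, 51]
pushleft(54): [54, 18, 90, 60, 66, 65, 51]
popleft(): [18, 90, 60, 66, 65, 51]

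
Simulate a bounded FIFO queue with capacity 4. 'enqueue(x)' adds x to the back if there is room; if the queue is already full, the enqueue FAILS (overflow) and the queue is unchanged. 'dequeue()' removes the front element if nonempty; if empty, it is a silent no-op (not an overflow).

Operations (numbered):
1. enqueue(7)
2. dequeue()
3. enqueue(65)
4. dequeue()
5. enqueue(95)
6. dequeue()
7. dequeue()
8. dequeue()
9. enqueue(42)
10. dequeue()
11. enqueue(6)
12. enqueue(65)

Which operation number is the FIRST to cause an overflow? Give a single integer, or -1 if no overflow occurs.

1. enqueue(7): size=1
2. dequeue(): size=0
3. enqueue(65): size=1
4. dequeue(): size=0
5. enqueue(95): size=1
6. dequeue(): size=0
7. dequeue(): empty, no-op, size=0
8. dequeue(): empty, no-op, size=0
9. enqueue(42): size=1
10. dequeue(): size=0
11. enqueue(6): size=1
12. enqueue(65): size=2

Answer: -1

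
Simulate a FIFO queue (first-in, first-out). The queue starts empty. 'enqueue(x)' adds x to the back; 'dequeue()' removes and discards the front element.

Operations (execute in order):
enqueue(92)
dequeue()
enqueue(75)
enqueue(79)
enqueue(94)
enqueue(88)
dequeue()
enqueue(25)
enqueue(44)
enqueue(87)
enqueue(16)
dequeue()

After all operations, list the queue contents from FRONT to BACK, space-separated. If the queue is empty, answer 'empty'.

enqueue(92): [92]
dequeue(): []
enqueue(75): [75]
enqueue(79): [75, 79]
enqueue(94): [75, 79, 94]
enqueue(88): [75, 79, 94, 88]
dequeue(): [79, 94, 88]
enqueue(25): [79, 94, 88, 25]
enqueue(44): [79, 94, 88, 25, 44]
enqueue(87): [79, 94, 88, 25, 44, 87]
enqueue(16): [79, 94, 88, 25, 44, 87, 16]
dequeue(): [94, 88, 25, 44, 87, 16]

Answer: 94 88 25 44 87 16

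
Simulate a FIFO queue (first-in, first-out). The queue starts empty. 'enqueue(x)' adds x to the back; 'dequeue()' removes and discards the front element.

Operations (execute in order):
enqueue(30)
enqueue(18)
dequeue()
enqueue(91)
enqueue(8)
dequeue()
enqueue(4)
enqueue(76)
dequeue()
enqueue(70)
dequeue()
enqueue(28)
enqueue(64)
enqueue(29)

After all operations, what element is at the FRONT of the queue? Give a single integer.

enqueue(30): queue = [30]
enqueue(18): queue = [30, 18]
dequeue(): queue = [18]
enqueue(91): queue = [18, 91]
enqueue(8): queue = [18, 91, 8]
dequeue(): queue = [91, 8]
enqueue(4): queue = [91, 8, 4]
enqueue(76): queue = [91, 8, 4, 76]
dequeue(): queue = [8, 4, 76]
enqueue(70): queue = [8, 4, 76, 70]
dequeue(): queue = [4, 76, 70]
enqueue(28): queue = [4, 76, 70, 28]
enqueue(64): queue = [4, 76, 70, 28, 64]
enqueue(29): queue = [4, 76, 70, 28, 64, 29]

Answer: 4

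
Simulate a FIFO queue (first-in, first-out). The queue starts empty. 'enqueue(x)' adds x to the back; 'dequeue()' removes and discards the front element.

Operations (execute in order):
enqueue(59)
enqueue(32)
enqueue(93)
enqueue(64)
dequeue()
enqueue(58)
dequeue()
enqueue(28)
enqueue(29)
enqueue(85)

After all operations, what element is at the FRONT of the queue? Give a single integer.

enqueue(59): queue = [59]
enqueue(32): queue = [59, 32]
enqueue(93): queue = [59, 32, 93]
enqueue(64): queue = [59, 32, 93, 64]
dequeue(): queue = [32, 93, 64]
enqueue(58): queue = [32, 93, 64, 58]
dequeue(): queue = [93, 64, 58]
enqueue(28): queue = [93, 64, 58, 28]
enqueue(29): queue = [93, 64, 58, 28, 29]
enqueue(85): queue = [93, 64, 58, 28, 29, 85]

Answer: 93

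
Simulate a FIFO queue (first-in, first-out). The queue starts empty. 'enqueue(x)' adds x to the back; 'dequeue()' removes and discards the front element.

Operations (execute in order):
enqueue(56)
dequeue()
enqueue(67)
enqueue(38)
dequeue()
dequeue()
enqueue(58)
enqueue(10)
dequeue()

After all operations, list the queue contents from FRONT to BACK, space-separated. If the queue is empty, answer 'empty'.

enqueue(56): [56]
dequeue(): []
enqueue(67): [67]
enqueue(38): [67, 38]
dequeue(): [38]
dequeue(): []
enqueue(58): [58]
enqueue(10): [58, 10]
dequeue(): [10]

Answer: 10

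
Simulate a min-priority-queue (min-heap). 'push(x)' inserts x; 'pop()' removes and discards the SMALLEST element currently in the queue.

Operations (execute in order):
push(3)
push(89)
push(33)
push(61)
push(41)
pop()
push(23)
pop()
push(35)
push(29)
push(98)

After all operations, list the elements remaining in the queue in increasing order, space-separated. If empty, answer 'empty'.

push(3): heap contents = [3]
push(89): heap contents = [3, 89]
push(33): heap contents = [3, 33, 89]
push(61): heap contents = [3, 33, 61, 89]
push(41): heap contents = [3, 33, 41, 61, 89]
pop() → 3: heap contents = [33, 41, 61, 89]
push(23): heap contents = [23, 33, 41, 61, 89]
pop() → 23: heap contents = [33, 41, 61, 89]
push(35): heap contents = [33, 35, 41, 61, 89]
push(29): heap contents = [29, 33, 35, 41, 61, 89]
push(98): heap contents = [29, 33, 35, 41, 61, 89, 98]

Answer: 29 33 35 41 61 89 98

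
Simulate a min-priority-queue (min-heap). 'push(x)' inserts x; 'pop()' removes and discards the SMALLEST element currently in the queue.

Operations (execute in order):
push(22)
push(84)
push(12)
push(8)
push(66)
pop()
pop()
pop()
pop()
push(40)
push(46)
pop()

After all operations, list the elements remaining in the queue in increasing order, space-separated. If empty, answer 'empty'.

Answer: 46 84

Derivation:
push(22): heap contents = [22]
push(84): heap contents = [22, 84]
push(12): heap contents = [12, 22, 84]
push(8): heap contents = [8, 12, 22, 84]
push(66): heap contents = [8, 12, 22, 66, 84]
pop() → 8: heap contents = [12, 22, 66, 84]
pop() → 12: heap contents = [22, 66, 84]
pop() → 22: heap contents = [66, 84]
pop() → 66: heap contents = [84]
push(40): heap contents = [40, 84]
push(46): heap contents = [40, 46, 84]
pop() → 40: heap contents = [46, 84]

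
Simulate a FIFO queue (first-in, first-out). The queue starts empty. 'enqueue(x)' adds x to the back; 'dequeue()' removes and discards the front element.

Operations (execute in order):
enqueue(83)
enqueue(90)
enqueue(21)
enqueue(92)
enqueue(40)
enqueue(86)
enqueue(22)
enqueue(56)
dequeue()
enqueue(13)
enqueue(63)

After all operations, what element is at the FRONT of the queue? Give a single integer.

enqueue(83): queue = [83]
enqueue(90): queue = [83, 90]
enqueue(21): queue = [83, 90, 21]
enqueue(92): queue = [83, 90, 21, 92]
enqueue(40): queue = [83, 90, 21, 92, 40]
enqueue(86): queue = [83, 90, 21, 92, 40, 86]
enqueue(22): queue = [83, 90, 21, 92, 40, 86, 22]
enqueue(56): queue = [83, 90, 21, 92, 40, 86, 22, 56]
dequeue(): queue = [90, 21, 92, 40, 86, 22, 56]
enqueue(13): queue = [90, 21, 92, 40, 86, 22, 56, 13]
enqueue(63): queue = [90, 21, 92, 40, 86, 22, 56, 13, 63]

Answer: 90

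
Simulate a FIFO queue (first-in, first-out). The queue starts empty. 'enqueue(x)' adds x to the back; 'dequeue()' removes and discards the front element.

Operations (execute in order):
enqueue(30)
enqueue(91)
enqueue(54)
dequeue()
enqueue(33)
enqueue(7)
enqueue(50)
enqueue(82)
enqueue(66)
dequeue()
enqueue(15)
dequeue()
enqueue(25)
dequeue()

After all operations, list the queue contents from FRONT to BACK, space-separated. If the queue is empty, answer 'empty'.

Answer: 7 50 82 66 15 25

Derivation:
enqueue(30): [30]
enqueue(91): [30, 91]
enqueue(54): [30, 91, 54]
dequeue(): [91, 54]
enqueue(33): [91, 54, 33]
enqueue(7): [91, 54, 33, 7]
enqueue(50): [91, 54, 33, 7, 50]
enqueue(82): [91, 54, 33, 7, 50, 82]
enqueue(66): [91, 54, 33, 7, 50, 82, 66]
dequeue(): [54, 33, 7, 50, 82, 66]
enqueue(15): [54, 33, 7, 50, 82, 66, 15]
dequeue(): [33, 7, 50, 82, 66, 15]
enqueue(25): [33, 7, 50, 82, 66, 15, 25]
dequeue(): [7, 50, 82, 66, 15, 25]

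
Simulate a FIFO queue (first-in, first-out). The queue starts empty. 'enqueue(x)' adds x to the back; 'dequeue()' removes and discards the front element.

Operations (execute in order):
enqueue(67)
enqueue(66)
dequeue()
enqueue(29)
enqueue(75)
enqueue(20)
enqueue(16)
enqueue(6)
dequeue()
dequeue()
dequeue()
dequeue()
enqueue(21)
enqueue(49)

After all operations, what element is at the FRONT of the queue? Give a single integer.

Answer: 16

Derivation:
enqueue(67): queue = [67]
enqueue(66): queue = [67, 66]
dequeue(): queue = [66]
enqueue(29): queue = [66, 29]
enqueue(75): queue = [66, 29, 75]
enqueue(20): queue = [66, 29, 75, 20]
enqueue(16): queue = [66, 29, 75, 20, 16]
enqueue(6): queue = [66, 29, 75, 20, 16, 6]
dequeue(): queue = [29, 75, 20, 16, 6]
dequeue(): queue = [75, 20, 16, 6]
dequeue(): queue = [20, 16, 6]
dequeue(): queue = [16, 6]
enqueue(21): queue = [16, 6, 21]
enqueue(49): queue = [16, 6, 21, 49]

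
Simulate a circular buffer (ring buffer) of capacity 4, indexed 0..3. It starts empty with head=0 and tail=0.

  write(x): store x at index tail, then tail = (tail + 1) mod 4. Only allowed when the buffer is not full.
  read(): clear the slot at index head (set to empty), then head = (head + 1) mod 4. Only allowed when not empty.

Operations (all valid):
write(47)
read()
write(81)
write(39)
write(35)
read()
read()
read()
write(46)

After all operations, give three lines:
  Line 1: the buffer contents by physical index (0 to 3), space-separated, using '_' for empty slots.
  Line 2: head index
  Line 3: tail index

write(47): buf=[47 _ _ _], head=0, tail=1, size=1
read(): buf=[_ _ _ _], head=1, tail=1, size=0
write(81): buf=[_ 81 _ _], head=1, tail=2, size=1
write(39): buf=[_ 81 39 _], head=1, tail=3, size=2
write(35): buf=[_ 81 39 35], head=1, tail=0, size=3
read(): buf=[_ _ 39 35], head=2, tail=0, size=2
read(): buf=[_ _ _ 35], head=3, tail=0, size=1
read(): buf=[_ _ _ _], head=0, tail=0, size=0
write(46): buf=[46 _ _ _], head=0, tail=1, size=1

Answer: 46 _ _ _
0
1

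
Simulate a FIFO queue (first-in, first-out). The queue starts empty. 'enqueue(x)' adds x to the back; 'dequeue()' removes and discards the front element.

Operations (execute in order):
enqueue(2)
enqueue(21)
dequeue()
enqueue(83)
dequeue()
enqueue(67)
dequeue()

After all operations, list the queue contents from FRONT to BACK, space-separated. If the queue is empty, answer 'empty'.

Answer: 67

Derivation:
enqueue(2): [2]
enqueue(21): [2, 21]
dequeue(): [21]
enqueue(83): [21, 83]
dequeue(): [83]
enqueue(67): [83, 67]
dequeue(): [67]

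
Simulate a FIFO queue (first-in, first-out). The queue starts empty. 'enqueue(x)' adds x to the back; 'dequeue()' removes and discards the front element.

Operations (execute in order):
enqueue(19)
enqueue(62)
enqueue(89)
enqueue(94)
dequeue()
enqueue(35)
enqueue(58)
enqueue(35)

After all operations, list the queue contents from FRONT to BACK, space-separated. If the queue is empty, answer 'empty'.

enqueue(19): [19]
enqueue(62): [19, 62]
enqueue(89): [19, 62, 89]
enqueue(94): [19, 62, 89, 94]
dequeue(): [62, 89, 94]
enqueue(35): [62, 89, 94, 35]
enqueue(58): [62, 89, 94, 35, 58]
enqueue(35): [62, 89, 94, 35, 58, 35]

Answer: 62 89 94 35 58 35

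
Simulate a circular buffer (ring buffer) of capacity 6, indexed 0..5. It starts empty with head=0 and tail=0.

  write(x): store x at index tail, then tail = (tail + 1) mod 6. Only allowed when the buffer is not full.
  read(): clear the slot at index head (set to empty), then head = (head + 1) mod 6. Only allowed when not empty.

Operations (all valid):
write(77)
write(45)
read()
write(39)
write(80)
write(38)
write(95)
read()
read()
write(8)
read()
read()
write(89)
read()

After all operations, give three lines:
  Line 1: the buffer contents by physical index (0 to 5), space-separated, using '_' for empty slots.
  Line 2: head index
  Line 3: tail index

Answer: 8 89 _ _ _ _
0
2

Derivation:
write(77): buf=[77 _ _ _ _ _], head=0, tail=1, size=1
write(45): buf=[77 45 _ _ _ _], head=0, tail=2, size=2
read(): buf=[_ 45 _ _ _ _], head=1, tail=2, size=1
write(39): buf=[_ 45 39 _ _ _], head=1, tail=3, size=2
write(80): buf=[_ 45 39 80 _ _], head=1, tail=4, size=3
write(38): buf=[_ 45 39 80 38 _], head=1, tail=5, size=4
write(95): buf=[_ 45 39 80 38 95], head=1, tail=0, size=5
read(): buf=[_ _ 39 80 38 95], head=2, tail=0, size=4
read(): buf=[_ _ _ 80 38 95], head=3, tail=0, size=3
write(8): buf=[8 _ _ 80 38 95], head=3, tail=1, size=4
read(): buf=[8 _ _ _ 38 95], head=4, tail=1, size=3
read(): buf=[8 _ _ _ _ 95], head=5, tail=1, size=2
write(89): buf=[8 89 _ _ _ 95], head=5, tail=2, size=3
read(): buf=[8 89 _ _ _ _], head=0, tail=2, size=2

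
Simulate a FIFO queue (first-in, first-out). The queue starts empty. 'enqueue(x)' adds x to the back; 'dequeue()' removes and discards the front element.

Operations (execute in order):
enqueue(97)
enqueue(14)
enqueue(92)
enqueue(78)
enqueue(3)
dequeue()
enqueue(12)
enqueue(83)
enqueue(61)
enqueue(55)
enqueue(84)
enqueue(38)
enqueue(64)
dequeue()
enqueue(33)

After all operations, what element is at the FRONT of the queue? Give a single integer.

enqueue(97): queue = [97]
enqueue(14): queue = [97, 14]
enqueue(92): queue = [97, 14, 92]
enqueue(78): queue = [97, 14, 92, 78]
enqueue(3): queue = [97, 14, 92, 78, 3]
dequeue(): queue = [14, 92, 78, 3]
enqueue(12): queue = [14, 92, 78, 3, 12]
enqueue(83): queue = [14, 92, 78, 3, 12, 83]
enqueue(61): queue = [14, 92, 78, 3, 12, 83, 61]
enqueue(55): queue = [14, 92, 78, 3, 12, 83, 61, 55]
enqueue(84): queue = [14, 92, 78, 3, 12, 83, 61, 55, 84]
enqueue(38): queue = [14, 92, 78, 3, 12, 83, 61, 55, 84, 38]
enqueue(64): queue = [14, 92, 78, 3, 12, 83, 61, 55, 84, 38, 64]
dequeue(): queue = [92, 78, 3, 12, 83, 61, 55, 84, 38, 64]
enqueue(33): queue = [92, 78, 3, 12, 83, 61, 55, 84, 38, 64, 33]

Answer: 92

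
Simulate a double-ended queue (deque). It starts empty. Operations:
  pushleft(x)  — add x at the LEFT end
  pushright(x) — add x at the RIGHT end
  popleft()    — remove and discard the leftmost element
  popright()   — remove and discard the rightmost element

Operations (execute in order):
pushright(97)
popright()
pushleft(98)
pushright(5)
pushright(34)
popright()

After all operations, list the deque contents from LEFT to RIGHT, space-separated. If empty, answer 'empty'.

pushright(97): [97]
popright(): []
pushleft(98): [98]
pushright(5): [98, 5]
pushright(34): [98, 5, 34]
popright(): [98, 5]

Answer: 98 5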